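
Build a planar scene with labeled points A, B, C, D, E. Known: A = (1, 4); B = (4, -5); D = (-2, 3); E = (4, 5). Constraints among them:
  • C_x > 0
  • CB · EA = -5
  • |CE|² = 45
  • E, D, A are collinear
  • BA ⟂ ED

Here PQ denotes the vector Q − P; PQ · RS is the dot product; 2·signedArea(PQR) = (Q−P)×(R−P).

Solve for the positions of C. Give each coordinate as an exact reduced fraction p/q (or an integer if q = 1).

C = (1, -1)

1. C_x = 1  [line 3·x + 1·y + -2 = 0 ∩ |CE|² = 45]
2. C_y = -1  [line 3·x + 1·y + -2 = 0 ∩ |CE|² = 45]
   → C = (1, -1)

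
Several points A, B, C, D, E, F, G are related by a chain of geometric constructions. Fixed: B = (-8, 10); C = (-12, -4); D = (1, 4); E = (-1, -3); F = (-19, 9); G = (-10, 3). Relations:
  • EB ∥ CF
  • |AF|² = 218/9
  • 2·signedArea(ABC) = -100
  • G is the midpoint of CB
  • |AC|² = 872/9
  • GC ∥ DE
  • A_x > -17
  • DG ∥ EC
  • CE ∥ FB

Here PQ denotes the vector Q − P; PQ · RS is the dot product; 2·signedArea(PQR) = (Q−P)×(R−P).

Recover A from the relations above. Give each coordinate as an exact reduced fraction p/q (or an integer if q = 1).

1. A_x = -50/3  [line 14·x + -4·y + 252 = 0 ∩ |AC|² = 872/9]
2. A_y = 14/3  [line 14·x + -4·y + 252 = 0 ∩ |AC|² = 872/9]
   → A = (-50/3, 14/3)

A = (-50/3, 14/3)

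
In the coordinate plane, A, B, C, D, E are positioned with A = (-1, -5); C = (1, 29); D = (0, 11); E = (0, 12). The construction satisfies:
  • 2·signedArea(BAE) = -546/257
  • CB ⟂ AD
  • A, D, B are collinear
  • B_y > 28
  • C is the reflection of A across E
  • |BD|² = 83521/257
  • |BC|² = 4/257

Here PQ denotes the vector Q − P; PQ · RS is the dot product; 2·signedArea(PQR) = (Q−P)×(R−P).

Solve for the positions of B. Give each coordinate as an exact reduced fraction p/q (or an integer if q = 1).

1. B_x = 289/257  [A, D, B are collinear ∩ CB ⟂ AD]
2. B_y = 7451/257  [A, D, B are collinear ∩ CB ⟂ AD]
   → B = (289/257, 7451/257)

B = (289/257, 7451/257)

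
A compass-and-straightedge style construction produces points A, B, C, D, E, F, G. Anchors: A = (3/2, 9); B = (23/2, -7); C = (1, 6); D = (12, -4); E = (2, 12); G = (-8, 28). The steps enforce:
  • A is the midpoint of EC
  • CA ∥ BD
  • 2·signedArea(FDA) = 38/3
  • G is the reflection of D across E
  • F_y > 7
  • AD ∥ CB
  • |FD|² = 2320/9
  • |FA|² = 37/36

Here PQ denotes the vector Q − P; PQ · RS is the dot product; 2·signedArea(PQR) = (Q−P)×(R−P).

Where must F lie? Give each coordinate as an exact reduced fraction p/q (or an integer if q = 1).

F = (4/3, 8)

1. F_x = 4/3  [line -13·x + -21/2·y + 304/3 = 0 ∩ |FD|² = 2320/9]
2. F_y = 8  [line -13·x + -21/2·y + 304/3 = 0 ∩ |FD|² = 2320/9]
   → F = (4/3, 8)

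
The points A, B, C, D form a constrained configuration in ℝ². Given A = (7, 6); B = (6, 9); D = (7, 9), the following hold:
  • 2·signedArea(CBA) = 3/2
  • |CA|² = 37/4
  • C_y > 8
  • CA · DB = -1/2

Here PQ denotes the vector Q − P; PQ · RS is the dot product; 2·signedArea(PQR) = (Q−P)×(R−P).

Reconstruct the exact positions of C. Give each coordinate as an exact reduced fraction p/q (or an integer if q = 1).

1. C_x = 13/2  [CA · DB = -1/2 ∩ 2·signedArea(CBA) = 3/2]
2. C_y = 9  [CA · DB = -1/2 ∩ 2·signedArea(CBA) = 3/2]
   → C = (13/2, 9)

C = (13/2, 9)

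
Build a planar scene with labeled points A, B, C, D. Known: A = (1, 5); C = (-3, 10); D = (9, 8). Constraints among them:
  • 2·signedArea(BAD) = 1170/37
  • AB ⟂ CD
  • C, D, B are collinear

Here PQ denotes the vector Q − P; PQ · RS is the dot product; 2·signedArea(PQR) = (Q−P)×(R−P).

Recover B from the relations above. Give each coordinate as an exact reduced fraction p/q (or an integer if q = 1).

1. B_x = 63/37  [C, D, B are collinear ∩ AB ⟂ CD]
2. B_y = 341/37  [C, D, B are collinear ∩ AB ⟂ CD]
   → B = (63/37, 341/37)

B = (63/37, 341/37)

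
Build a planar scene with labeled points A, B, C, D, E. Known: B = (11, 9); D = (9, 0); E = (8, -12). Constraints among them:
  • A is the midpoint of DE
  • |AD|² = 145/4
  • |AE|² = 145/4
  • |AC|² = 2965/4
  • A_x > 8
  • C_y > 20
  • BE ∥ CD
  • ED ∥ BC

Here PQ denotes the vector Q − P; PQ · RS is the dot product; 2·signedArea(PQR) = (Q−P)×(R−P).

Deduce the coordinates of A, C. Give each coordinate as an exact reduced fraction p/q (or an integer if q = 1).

1. A_x = 17/2  [A is the midpoint of DE]
2. A_y = -6  [A is the midpoint of DE]
   → A = (17/2, -6)
3. C_x = 12  [BE ∥ CD ∩ ED ∥ BC]
4. C_y = 21  [BE ∥ CD ∩ ED ∥ BC]
   → C = (12, 21)

A = (17/2, -6)
C = (12, 21)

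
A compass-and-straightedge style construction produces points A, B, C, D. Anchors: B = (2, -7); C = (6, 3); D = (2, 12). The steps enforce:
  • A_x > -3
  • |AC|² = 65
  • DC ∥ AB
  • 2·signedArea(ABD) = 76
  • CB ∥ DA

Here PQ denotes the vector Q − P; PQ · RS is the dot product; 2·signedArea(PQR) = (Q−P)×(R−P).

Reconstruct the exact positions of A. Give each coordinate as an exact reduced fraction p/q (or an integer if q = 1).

A = (-2, 2)

1. A_x = -2  [DC ∥ AB ∩ CB ∥ DA]
2. A_y = 2  [DC ∥ AB ∩ CB ∥ DA]
   → A = (-2, 2)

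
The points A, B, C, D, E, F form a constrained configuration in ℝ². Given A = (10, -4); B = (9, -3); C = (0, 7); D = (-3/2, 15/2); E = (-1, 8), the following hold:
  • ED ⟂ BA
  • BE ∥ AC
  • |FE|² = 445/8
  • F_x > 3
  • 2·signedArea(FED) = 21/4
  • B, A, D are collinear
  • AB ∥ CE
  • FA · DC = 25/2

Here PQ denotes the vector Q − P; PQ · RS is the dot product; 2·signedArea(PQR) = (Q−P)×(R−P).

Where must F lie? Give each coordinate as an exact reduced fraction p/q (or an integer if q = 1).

F = (15/4, 9/4)

1. F_x = 15/4  [FA · DC = 25/2 ∩ 2·signedArea(FED) = 21/4]
2. F_y = 9/4  [FA · DC = 25/2 ∩ 2·signedArea(FED) = 21/4]
   → F = (15/4, 9/4)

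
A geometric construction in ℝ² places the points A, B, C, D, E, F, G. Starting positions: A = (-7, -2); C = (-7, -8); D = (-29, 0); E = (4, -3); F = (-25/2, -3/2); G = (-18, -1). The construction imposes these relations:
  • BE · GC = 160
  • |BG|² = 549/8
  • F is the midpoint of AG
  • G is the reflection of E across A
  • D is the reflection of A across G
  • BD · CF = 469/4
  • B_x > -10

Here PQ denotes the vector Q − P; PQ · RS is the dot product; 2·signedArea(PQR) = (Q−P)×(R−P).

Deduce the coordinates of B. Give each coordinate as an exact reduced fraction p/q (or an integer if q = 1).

1. B_x = -39/4  [BD · CF = 469/4 ∩ BE · GC = 160]
2. B_y = -7/4  [BD · CF = 469/4 ∩ BE · GC = 160]
   → B = (-39/4, -7/4)

B = (-39/4, -7/4)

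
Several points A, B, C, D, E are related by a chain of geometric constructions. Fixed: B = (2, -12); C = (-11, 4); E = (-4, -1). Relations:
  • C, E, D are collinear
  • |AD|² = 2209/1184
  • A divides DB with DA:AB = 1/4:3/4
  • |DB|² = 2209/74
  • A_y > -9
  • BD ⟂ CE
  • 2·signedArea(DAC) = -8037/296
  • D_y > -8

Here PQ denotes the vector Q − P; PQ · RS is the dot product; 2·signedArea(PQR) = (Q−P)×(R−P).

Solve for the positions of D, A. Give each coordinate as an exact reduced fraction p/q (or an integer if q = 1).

1. D_x = 383/74  [C, E, D are collinear ∩ BD ⟂ CE]
2. D_y = -559/74  [C, E, D are collinear ∩ BD ⟂ CE]
   → D = (383/74, -559/74)
3. A_x = 1297/296  [A divides DB with DA:AB = 1/4:3/4]
4. A_y = -2565/296  [A divides DB with DA:AB = 1/4:3/4]
   → A = (1297/296, -2565/296)

A = (1297/296, -2565/296)
D = (383/74, -559/74)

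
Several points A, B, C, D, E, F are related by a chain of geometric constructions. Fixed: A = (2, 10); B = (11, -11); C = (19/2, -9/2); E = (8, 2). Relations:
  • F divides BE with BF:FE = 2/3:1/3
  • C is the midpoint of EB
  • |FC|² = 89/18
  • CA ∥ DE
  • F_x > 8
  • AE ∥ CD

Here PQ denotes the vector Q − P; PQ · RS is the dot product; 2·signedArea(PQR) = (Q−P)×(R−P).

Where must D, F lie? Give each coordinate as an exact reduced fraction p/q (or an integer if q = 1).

D = (31/2, -25/2)
F = (9, -7/3)

1. D_x = 31/2  [CA ∥ DE ∩ AE ∥ CD]
2. D_y = -25/2  [CA ∥ DE ∩ AE ∥ CD]
   → D = (31/2, -25/2)
3. F_x = 9  [F divides BE with BF:FE = 2/3:1/3]
4. F_y = -7/3  [F divides BE with BF:FE = 2/3:1/3]
   → F = (9, -7/3)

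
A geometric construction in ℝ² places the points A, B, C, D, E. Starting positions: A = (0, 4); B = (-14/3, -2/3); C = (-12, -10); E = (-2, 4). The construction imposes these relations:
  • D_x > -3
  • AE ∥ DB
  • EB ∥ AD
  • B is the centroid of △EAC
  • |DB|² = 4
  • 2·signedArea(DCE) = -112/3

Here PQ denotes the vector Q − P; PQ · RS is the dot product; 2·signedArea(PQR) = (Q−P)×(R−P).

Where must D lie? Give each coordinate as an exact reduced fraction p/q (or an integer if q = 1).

1. D_x = -8/3  [AE ∥ DB ∩ EB ∥ AD]
2. D_y = -2/3  [AE ∥ DB ∩ EB ∥ AD]
   → D = (-8/3, -2/3)

D = (-8/3, -2/3)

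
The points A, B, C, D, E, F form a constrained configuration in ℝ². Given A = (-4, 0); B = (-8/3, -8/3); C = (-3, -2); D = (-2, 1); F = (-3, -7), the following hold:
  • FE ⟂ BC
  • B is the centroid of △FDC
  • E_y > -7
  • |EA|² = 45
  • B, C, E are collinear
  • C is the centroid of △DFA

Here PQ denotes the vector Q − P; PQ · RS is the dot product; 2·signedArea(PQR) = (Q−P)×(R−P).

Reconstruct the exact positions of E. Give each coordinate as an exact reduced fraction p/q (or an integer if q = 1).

1. E_x = -1  [B, C, E are collinear ∩ FE ⟂ BC]
2. E_y = -6  [B, C, E are collinear ∩ FE ⟂ BC]
   → E = (-1, -6)

E = (-1, -6)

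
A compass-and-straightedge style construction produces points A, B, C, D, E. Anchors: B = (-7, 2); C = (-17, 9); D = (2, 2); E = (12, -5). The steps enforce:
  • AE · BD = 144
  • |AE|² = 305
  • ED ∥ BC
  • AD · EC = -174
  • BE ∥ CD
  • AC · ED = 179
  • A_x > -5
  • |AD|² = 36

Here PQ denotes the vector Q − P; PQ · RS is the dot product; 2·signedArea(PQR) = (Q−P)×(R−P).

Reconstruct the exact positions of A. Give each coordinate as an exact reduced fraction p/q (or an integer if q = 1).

A = (-4, 2)

1. A_x = -4  [AE · BD = 144 ∩ AC · ED = 179]
2. A_y = 2  [AE · BD = 144 ∩ AC · ED = 179]
   → A = (-4, 2)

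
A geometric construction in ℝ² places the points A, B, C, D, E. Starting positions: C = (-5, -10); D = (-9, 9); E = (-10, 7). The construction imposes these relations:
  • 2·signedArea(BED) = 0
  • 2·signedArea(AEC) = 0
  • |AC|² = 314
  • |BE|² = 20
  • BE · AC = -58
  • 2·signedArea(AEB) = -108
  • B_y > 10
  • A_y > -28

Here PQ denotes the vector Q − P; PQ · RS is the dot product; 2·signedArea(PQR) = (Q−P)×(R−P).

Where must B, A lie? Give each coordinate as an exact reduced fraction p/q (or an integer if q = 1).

A = (0, -27)
B = (-8, 11)

1. B_x = -8  [line -2·x + 1·y + -27 = 0 ∩ |BE|² = 20]
2. B_y = 11  [line -2·x + 1·y + -27 = 0 ∩ |BE|² = 20]
   → B = (-8, 11)
3. A_x = 0  [2·signedArea(AEC) = 0 ∩ 2·signedArea(AEB) = -108]
4. A_y = -27  [2·signedArea(AEC) = 0 ∩ 2·signedArea(AEB) = -108]
   → A = (0, -27)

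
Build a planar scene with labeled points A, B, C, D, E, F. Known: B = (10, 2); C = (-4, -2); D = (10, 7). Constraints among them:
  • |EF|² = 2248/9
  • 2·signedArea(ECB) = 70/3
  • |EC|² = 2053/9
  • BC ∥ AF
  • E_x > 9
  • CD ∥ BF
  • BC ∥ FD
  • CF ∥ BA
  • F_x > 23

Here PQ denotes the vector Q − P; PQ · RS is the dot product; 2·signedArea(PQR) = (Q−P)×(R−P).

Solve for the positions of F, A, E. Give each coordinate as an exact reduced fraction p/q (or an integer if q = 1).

1. F_x = 24  [BC ∥ FD ∩ CD ∥ BF]
2. F_y = 11  [BC ∥ FD ∩ CD ∥ BF]
   → F = (24, 11)
3. A_x = 38  [BC ∥ AF ∩ CF ∥ BA]
4. A_y = 15  [BC ∥ AF ∩ CF ∥ BA]
   → A = (38, 15)
5. E_x = 10  [line -4·x + 14·y + -34/3 = 0 ∩ |EC|² = 2053/9]
6. E_y = 11/3  [line -4·x + 14·y + -34/3 = 0 ∩ |EC|² = 2053/9]
   → E = (10, 11/3)

A = (38, 15)
E = (10, 11/3)
F = (24, 11)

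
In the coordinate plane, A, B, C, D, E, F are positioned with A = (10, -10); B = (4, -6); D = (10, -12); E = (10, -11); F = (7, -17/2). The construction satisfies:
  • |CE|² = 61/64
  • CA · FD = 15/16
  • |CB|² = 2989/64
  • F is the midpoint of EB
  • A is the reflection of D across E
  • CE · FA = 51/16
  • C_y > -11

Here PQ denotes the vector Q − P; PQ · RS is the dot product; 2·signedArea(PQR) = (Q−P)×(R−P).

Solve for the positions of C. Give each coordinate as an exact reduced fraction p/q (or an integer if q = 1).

C = (37/4, -83/8)

1. C_x = 37/4  [CE · FA = 51/16 ∩ CA · FD = 15/16]
2. C_y = -83/8  [CE · FA = 51/16 ∩ CA · FD = 15/16]
   → C = (37/4, -83/8)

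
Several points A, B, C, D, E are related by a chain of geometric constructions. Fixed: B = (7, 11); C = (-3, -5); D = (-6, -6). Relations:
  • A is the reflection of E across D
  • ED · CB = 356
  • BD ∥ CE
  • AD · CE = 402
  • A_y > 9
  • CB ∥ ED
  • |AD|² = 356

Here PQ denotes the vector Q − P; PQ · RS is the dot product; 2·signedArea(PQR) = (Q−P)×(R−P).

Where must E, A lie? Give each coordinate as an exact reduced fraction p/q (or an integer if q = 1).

A = (4, 10)
E = (-16, -22)

1. E_x = -16  [CB ∥ ED ∩ BD ∥ CE]
2. E_y = -22  [CB ∥ ED ∩ BD ∥ CE]
   → E = (-16, -22)
3. A_x = 4  [A is the reflection of E across D]
4. A_y = 10  [A is the reflection of E across D]
   → A = (4, 10)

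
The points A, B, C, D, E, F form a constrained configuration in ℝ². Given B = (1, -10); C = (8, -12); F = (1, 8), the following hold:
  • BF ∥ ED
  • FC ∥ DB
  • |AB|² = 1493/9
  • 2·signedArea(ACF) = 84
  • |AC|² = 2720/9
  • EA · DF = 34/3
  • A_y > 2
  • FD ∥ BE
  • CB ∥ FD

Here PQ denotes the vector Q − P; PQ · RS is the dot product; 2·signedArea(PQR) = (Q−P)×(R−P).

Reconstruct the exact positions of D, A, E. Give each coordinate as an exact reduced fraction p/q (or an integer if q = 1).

A = (-4/3, 8/3)
D = (-6, 10)
E = (-6, -8)

1. D_x = -6  [FC ∥ DB ∩ CB ∥ FD]
2. D_y = 10  [FC ∥ DB ∩ CB ∥ FD]
   → D = (-6, 10)
3. A_x = -4/3  [line -20·x + -7·y + -8 = 0 ∩ |AB|² = 1493/9]
4. A_y = 8/3  [line -20·x + -7·y + -8 = 0 ∩ |AB|² = 1493/9]
   → A = (-4/3, 8/3)
5. E_x = -6  [BF ∥ ED ∩ FD ∥ BE]
6. E_y = -8  [BF ∥ ED ∩ FD ∥ BE]
   → E = (-6, -8)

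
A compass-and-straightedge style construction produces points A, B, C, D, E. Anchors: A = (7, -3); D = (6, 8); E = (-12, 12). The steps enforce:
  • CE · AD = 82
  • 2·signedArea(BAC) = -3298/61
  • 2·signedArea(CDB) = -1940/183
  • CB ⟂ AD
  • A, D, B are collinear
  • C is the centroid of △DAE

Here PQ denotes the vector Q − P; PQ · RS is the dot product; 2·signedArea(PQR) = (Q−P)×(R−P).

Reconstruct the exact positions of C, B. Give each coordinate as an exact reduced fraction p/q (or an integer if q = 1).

B = (376/61, 378/61)
C = (1/3, 17/3)

1. C_x = 1/3  [C is the centroid of △DAE]
2. C_y = 17/3  [C is the centroid of △DAE]
   → C = (1/3, 17/3)
3. B_x = 376/61  [A, D, B are collinear ∩ CB ⟂ AD]
4. B_y = 378/61  [A, D, B are collinear ∩ CB ⟂ AD]
   → B = (376/61, 378/61)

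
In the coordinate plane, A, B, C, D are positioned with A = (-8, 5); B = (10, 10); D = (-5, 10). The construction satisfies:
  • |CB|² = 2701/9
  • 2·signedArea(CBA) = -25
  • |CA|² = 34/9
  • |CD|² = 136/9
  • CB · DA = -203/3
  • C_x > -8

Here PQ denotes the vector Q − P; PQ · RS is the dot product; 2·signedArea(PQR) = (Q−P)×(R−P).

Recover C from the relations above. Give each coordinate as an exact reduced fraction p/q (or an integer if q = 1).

C = (-7, 20/3)

1. C_x = -7  [CB · DA = -203/3 ∩ 2·signedArea(CBA) = -25]
2. C_y = 20/3  [CB · DA = -203/3 ∩ 2·signedArea(CBA) = -25]
   → C = (-7, 20/3)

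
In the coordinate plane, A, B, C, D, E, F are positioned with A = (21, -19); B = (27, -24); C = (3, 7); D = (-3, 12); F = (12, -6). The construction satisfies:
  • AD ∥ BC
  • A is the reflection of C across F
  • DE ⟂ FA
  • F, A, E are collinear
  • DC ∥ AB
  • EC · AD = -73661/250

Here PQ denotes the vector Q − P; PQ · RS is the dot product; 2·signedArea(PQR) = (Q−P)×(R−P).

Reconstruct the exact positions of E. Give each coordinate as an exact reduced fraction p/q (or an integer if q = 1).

1. E_x = -321/250  [F, A, E are collinear ∩ DE ⟂ FA]
2. E_y = 3297/250  [F, A, E are collinear ∩ DE ⟂ FA]
   → E = (-321/250, 3297/250)

E = (-321/250, 3297/250)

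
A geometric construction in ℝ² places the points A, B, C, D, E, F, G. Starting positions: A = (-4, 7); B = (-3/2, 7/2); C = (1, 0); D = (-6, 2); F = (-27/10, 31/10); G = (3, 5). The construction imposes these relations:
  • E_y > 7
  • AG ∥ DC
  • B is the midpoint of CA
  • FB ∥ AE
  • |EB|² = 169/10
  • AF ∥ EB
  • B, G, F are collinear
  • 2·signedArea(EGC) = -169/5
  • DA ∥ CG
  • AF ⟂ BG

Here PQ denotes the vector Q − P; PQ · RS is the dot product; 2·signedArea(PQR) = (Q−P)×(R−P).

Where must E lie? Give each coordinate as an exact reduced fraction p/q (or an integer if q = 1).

E = (-14/5, 37/5)

1. E_x = -14/5  [AF ∥ EB ∩ FB ∥ AE]
2. E_y = 37/5  [AF ∥ EB ∩ FB ∥ AE]
   → E = (-14/5, 37/5)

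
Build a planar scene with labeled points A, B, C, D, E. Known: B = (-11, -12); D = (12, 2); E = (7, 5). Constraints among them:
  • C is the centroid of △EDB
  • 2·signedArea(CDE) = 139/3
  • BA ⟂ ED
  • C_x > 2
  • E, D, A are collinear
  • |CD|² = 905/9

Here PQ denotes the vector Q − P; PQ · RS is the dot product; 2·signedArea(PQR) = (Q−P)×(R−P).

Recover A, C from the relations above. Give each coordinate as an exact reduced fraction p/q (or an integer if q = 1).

A = (43/34, 287/34)
C = (8/3, -5/3)

1. A_x = 43/34  [E, D, A are collinear ∩ BA ⟂ ED]
2. A_y = 287/34  [E, D, A are collinear ∩ BA ⟂ ED]
   → A = (43/34, 287/34)
3. C_x = 8/3  [C is the centroid of △EDB]
4. C_y = -5/3  [C is the centroid of △EDB]
   → C = (8/3, -5/3)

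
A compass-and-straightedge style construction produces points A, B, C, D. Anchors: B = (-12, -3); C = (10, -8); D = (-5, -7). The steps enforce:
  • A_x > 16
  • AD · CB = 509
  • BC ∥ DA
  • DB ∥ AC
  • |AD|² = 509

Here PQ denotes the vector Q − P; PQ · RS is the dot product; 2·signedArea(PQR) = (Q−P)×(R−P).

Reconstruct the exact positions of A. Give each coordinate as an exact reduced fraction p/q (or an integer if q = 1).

1. A_x = 17  [DB ∥ AC ∩ BC ∥ DA]
2. A_y = -12  [DB ∥ AC ∩ BC ∥ DA]
   → A = (17, -12)

A = (17, -12)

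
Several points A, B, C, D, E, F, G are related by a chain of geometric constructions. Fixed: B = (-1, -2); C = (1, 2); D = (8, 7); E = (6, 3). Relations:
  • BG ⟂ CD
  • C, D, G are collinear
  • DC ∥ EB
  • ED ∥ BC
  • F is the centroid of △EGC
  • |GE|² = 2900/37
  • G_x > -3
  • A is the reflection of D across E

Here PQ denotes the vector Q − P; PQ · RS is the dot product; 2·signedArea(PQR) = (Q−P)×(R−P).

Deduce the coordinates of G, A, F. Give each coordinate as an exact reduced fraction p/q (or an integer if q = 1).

A = (4, -1)
F = (59/37, 58/37)
G = (-82/37, -11/37)

1. G_x = -82/37  [C, D, G are collinear ∩ BG ⟂ CD]
2. G_y = -11/37  [C, D, G are collinear ∩ BG ⟂ CD]
   → G = (-82/37, -11/37)
3. A_x = 4  [A is the reflection of D across E]
4. A_y = -1  [A is the reflection of D across E]
   → A = (4, -1)
5. F_x = 59/37  [F is the centroid of △EGC]
6. F_y = 58/37  [F is the centroid of △EGC]
   → F = (59/37, 58/37)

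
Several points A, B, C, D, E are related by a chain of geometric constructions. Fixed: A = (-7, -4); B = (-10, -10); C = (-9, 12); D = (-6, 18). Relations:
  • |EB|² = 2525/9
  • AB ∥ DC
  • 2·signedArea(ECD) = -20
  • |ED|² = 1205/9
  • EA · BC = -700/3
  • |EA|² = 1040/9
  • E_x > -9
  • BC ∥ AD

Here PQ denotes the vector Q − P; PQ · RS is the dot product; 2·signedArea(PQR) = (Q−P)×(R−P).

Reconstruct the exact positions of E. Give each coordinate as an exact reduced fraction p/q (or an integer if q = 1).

1. E_x = -25/3  [2·signedArea(ECD) = -20 ∩ EA · BC = -700/3]
2. E_y = 20/3  [2·signedArea(ECD) = -20 ∩ EA · BC = -700/3]
   → E = (-25/3, 20/3)

E = (-25/3, 20/3)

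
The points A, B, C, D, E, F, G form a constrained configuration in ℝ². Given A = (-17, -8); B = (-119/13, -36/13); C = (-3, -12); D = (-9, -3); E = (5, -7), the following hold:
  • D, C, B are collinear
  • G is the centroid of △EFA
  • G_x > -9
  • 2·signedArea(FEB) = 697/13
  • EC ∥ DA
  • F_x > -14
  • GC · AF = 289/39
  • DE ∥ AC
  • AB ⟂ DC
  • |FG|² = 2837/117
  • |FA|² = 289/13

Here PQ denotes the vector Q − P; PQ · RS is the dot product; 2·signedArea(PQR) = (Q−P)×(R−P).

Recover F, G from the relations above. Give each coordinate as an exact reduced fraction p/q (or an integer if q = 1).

F = (-170/13, -70/13)
G = (-326/39, -265/39)

1. F_x = -170/13  [line -55/13·x + -184/13·y + -1710/13 = 0 ∩ |FA|² = 289/13]
2. F_y = -70/13  [line -55/13·x + -184/13·y + -1710/13 = 0 ∩ |FA|² = 289/13]
   → F = (-170/13, -70/13)
3. G_x = -326/39  [G is the centroid of △EFA]
4. G_y = -265/39  [G is the centroid of △EFA]
   → G = (-326/39, -265/39)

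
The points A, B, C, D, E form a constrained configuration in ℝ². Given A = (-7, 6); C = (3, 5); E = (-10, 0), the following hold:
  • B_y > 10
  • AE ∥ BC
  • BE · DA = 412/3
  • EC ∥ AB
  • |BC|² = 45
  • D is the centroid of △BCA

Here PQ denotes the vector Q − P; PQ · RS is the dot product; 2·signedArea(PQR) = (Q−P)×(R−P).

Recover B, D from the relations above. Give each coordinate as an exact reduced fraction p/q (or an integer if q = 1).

1. B_x = 6  [AE ∥ BC ∩ EC ∥ AB]
2. B_y = 11  [AE ∥ BC ∩ EC ∥ AB]
   → B = (6, 11)
3. D_x = 2/3  [D is the centroid of △BCA]
4. D_y = 22/3  [D is the centroid of △BCA]
   → D = (2/3, 22/3)

B = (6, 11)
D = (2/3, 22/3)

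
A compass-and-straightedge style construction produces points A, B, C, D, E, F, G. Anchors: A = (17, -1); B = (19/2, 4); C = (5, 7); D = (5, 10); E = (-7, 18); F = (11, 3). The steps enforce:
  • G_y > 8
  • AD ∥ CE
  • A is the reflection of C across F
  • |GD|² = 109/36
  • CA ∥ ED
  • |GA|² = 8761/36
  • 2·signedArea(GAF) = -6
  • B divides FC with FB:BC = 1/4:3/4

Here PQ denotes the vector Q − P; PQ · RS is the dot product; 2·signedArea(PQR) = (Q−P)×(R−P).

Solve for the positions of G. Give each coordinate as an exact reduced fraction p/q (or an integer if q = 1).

1. G_x = 9/2  [line -4·x + -6·y + 68 = 0 ∩ |GA|² = 8761/36]
2. G_y = 25/3  [line -4·x + -6·y + 68 = 0 ∩ |GA|² = 8761/36]
   → G = (9/2, 25/3)

G = (9/2, 25/3)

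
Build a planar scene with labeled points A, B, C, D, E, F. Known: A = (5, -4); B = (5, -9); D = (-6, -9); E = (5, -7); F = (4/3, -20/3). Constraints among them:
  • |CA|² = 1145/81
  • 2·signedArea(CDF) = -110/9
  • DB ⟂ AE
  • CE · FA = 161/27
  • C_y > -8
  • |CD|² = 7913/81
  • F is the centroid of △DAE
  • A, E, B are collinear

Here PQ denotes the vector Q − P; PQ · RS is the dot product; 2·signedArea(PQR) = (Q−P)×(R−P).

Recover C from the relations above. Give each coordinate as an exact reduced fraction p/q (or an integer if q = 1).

1. C_x = 34/9  [CE · FA = 161/27 ∩ 2·signedArea(CDF) = -110/9]
2. C_y = -68/9  [CE · FA = 161/27 ∩ 2·signedArea(CDF) = -110/9]
   → C = (34/9, -68/9)

C = (34/9, -68/9)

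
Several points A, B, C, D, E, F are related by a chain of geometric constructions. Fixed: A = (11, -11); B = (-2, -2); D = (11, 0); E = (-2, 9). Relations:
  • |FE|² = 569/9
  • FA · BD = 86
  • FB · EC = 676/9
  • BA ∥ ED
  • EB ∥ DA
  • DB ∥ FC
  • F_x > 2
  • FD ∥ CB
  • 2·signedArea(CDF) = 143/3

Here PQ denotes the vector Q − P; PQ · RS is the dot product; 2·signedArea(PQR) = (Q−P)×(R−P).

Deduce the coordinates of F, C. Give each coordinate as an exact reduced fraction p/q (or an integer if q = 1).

C = (-32/3, 1/3)
F = (7/3, 7/3)

1. F_x = 7/3  [line -13·x + -2·y + 35 = 0 ∩ |FE|² = 569/9]
2. F_y = 7/3  [line -13·x + -2·y + 35 = 0 ∩ |FE|² = 569/9]
   → F = (7/3, 7/3)
3. C_x = -32/3  [FB · EC = 676/9 ∩ FD ∥ CB]
4. C_y = 1/3  [FB · EC = 676/9 ∩ FD ∥ CB]
   → C = (-32/3, 1/3)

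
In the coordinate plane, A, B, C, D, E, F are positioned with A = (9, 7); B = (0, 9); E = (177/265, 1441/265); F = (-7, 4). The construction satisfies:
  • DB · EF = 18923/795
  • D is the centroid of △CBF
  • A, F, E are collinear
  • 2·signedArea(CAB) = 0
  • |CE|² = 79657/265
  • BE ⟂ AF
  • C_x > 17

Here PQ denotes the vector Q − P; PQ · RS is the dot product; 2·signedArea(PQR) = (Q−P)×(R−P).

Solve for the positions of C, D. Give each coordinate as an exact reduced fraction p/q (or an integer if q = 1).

1. C_x = 18  [line -2·x + -9·y + 81 = 0 ∩ |CE|² = 79657/265]
2. C_y = 5  [line -2·x + -9·y + 81 = 0 ∩ |CE|² = 79657/265]
   → C = (18, 5)
3. D_x = 11/3  [D is the centroid of △CBF]
4. D_y = 6  [D is the centroid of △CBF]
   → D = (11/3, 6)

C = (18, 5)
D = (11/3, 6)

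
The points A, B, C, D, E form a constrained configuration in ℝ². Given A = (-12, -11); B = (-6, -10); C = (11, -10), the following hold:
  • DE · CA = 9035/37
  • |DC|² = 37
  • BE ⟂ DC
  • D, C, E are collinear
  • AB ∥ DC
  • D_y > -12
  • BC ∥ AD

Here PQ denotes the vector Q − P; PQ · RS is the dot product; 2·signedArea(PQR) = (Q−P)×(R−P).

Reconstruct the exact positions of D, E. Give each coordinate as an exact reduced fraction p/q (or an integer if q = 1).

1. D_x = 5  [AB ∥ DC ∩ BC ∥ AD]
2. D_y = -11  [AB ∥ DC ∩ BC ∥ AD]
   → D = (5, -11)
3. E_x = -205/37  [D, C, E are collinear ∩ BE ⟂ DC]
4. E_y = -472/37  [D, C, E are collinear ∩ BE ⟂ DC]
   → E = (-205/37, -472/37)

D = (5, -11)
E = (-205/37, -472/37)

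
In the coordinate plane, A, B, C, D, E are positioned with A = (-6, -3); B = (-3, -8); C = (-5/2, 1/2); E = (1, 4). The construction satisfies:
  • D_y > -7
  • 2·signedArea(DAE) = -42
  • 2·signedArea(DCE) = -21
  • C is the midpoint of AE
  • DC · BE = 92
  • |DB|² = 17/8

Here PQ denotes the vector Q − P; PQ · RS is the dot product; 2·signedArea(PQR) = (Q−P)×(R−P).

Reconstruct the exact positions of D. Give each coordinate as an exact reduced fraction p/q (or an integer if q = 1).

D = (-15/4, -27/4)

1. D_x = -15/4  [2·signedArea(DCE) = -21 ∩ DC · BE = 92]
2. D_y = -27/4  [2·signedArea(DCE) = -21 ∩ DC · BE = 92]
   → D = (-15/4, -27/4)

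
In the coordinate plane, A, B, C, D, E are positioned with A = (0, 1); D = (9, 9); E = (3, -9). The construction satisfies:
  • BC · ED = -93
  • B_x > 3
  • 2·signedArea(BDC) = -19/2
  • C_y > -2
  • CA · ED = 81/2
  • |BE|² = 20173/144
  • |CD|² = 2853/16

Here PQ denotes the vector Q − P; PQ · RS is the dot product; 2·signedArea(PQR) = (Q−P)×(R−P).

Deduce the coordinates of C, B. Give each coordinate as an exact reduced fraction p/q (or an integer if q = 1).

1. C_x = 3/4  [line -6·x + -18·y + -45/2 = 0 ∩ |CD|² = 2853/16]
2. C_y = -3/2  [line -6·x + -18·y + -45/2 = 0 ∩ |CD|² = 2853/16]
   → C = (3/4, -3/2)
3. B_x = 13/4  [BC · ED = -93 ∩ 2·signedArea(BDC) = -19/2]
4. B_y = 17/6  [BC · ED = -93 ∩ 2·signedArea(BDC) = -19/2]
   → B = (13/4, 17/6)

B = (13/4, 17/6)
C = (3/4, -3/2)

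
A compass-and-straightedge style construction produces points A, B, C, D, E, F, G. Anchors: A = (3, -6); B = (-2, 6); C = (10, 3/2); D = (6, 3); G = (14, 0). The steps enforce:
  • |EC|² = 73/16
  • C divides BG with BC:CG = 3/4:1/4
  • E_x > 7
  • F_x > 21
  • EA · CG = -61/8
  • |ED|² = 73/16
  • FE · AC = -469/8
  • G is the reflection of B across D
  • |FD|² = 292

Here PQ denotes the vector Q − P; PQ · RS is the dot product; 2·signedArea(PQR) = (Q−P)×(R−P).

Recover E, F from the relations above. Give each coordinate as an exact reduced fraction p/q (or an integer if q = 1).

E = (8, 9/4)
F = (22, -3)

1. E_x = 8  [line -4·x + 3/2·y + 229/8 = 0 ∩ |EC|² = 73/16]
2. E_y = 9/4  [line -4·x + 3/2·y + 229/8 = 0 ∩ |EC|² = 73/16]
   → E = (8, 9/4)
3. F_x = 22  [line -7·x + -15/2·y + 263/2 = 0 ∩ |FD|² = 292]
4. F_y = -3  [line -7·x + -15/2·y + 263/2 = 0 ∩ |FD|² = 292]
   → F = (22, -3)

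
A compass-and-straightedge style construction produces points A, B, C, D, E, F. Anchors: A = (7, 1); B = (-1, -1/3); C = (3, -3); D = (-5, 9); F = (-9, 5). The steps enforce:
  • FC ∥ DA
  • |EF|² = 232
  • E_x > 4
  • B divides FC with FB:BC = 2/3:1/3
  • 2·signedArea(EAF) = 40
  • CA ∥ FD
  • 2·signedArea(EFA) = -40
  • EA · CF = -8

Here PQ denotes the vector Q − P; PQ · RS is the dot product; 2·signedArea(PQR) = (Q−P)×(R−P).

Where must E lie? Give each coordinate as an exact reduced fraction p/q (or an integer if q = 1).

1. E_x = 5  [2·signedArea(EFA) = -40 ∩ EA · CF = -8]
2. E_y = -1  [2·signedArea(EFA) = -40 ∩ EA · CF = -8]
   → E = (5, -1)

E = (5, -1)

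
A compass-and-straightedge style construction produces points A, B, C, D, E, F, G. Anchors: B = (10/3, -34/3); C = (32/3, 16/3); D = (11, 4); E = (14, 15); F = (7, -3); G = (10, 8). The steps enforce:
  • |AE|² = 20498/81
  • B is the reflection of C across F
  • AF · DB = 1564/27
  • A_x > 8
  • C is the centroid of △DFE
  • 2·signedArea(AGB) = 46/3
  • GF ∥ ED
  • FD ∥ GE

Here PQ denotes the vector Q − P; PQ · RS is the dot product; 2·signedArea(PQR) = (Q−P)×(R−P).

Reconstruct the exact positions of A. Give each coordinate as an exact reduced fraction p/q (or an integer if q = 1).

1. A_x = 73/9  [AF · DB = 1564/27 ∩ 2·signedArea(AGB) = 46/3]
2. A_y = 2/9  [AF · DB = 1564/27 ∩ 2·signedArea(AGB) = 46/3]
   → A = (73/9, 2/9)

A = (73/9, 2/9)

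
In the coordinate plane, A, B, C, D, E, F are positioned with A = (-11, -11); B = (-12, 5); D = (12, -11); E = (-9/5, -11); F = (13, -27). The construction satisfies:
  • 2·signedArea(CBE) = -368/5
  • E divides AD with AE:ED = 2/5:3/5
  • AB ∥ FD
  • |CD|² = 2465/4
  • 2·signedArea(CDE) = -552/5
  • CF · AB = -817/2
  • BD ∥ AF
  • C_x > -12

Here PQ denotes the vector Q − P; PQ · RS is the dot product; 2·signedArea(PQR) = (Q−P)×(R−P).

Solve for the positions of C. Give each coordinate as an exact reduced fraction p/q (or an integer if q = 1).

1. C_x = -23/2  [CF · AB = -817/2 ∩ 2·signedArea(CDE) = -552/5]
2. C_y = -3  [CF · AB = -817/2 ∩ 2·signedArea(CDE) = -552/5]
   → C = (-23/2, -3)

C = (-23/2, -3)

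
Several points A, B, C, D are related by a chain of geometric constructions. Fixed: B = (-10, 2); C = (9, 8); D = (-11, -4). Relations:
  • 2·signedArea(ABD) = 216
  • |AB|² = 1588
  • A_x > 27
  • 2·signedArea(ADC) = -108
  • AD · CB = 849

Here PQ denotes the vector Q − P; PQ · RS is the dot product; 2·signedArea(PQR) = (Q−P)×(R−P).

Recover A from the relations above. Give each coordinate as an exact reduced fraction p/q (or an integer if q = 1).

A = (28, 14)

1. A_x = 28  [2·signedArea(ABD) = 216 ∩ 2·signedArea(ADC) = -108]
2. A_y = 14  [2·signedArea(ABD) = 216 ∩ 2·signedArea(ADC) = -108]
   → A = (28, 14)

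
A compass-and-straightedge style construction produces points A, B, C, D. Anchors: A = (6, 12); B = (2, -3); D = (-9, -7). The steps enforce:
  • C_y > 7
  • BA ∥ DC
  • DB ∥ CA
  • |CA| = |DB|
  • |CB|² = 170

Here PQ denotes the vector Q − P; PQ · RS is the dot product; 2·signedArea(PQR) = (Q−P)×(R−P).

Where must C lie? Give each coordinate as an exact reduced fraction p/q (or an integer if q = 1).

C = (-5, 8)

1. C_x = -5  [DB ∥ CA ∩ BA ∥ DC]
2. C_y = 8  [DB ∥ CA ∩ BA ∥ DC]
   → C = (-5, 8)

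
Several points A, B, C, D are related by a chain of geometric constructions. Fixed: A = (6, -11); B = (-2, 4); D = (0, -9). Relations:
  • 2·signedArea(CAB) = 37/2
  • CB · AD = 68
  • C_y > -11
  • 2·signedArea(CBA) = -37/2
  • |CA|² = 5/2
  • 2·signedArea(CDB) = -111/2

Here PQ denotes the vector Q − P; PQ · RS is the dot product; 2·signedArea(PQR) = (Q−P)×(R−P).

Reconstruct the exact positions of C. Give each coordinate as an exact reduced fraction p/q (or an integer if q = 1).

C = (9/2, -21/2)

1. C_x = 9/2  [2·signedArea(CAB) = 37/2 ∩ 2·signedArea(CDB) = -111/2]
2. C_y = -21/2  [2·signedArea(CAB) = 37/2 ∩ 2·signedArea(CDB) = -111/2]
   → C = (9/2, -21/2)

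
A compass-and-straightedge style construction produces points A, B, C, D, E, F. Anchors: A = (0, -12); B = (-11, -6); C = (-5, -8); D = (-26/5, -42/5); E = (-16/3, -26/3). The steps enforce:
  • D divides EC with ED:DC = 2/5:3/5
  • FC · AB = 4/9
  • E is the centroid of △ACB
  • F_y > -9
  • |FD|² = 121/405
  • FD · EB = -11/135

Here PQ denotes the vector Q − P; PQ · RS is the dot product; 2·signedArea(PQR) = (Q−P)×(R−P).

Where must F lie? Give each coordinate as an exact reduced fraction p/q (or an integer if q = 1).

F = (-49/9, -80/9)

1. F_x = -49/9  [FD · EB = -11/135 ∩ FC · AB = 4/9]
2. F_y = -80/9  [FD · EB = -11/135 ∩ FC · AB = 4/9]
   → F = (-49/9, -80/9)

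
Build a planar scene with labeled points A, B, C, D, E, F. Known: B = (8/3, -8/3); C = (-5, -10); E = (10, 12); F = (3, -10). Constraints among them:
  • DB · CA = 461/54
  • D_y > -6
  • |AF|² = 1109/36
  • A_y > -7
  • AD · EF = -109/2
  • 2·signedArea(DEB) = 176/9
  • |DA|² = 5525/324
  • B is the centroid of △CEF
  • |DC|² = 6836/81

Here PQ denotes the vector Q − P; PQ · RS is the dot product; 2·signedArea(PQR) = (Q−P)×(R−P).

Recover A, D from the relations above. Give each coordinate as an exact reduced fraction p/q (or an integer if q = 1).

A = (-7/6, -19/3)
D = (25/9, -46/9)

1. D_x = 25/9  [line 44/3·x + -22/3·y + -704/9 = 0 ∩ |DC|² = 6836/81]
2. D_y = -46/9  [line 44/3·x + -22/3·y + -704/9 = 0 ∩ |DC|² = 6836/81]
   → D = (25/9, -46/9)
3. A_x = -7/6  [AD · EF = -109/2 ∩ DB · CA = 461/54]
4. A_y = -19/3  [AD · EF = -109/2 ∩ DB · CA = 461/54]
   → A = (-7/6, -19/3)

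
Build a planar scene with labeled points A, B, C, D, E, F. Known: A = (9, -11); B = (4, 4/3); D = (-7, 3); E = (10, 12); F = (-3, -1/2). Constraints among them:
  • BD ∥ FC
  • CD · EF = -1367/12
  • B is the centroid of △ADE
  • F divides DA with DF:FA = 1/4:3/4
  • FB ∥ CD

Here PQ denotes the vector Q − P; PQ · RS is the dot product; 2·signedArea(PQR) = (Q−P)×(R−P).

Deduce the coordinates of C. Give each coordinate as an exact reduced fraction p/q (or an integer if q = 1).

1. C_x = -14  [FB ∥ CD ∩ BD ∥ FC]
2. C_y = 7/6  [FB ∥ CD ∩ BD ∥ FC]
   → C = (-14, 7/6)

C = (-14, 7/6)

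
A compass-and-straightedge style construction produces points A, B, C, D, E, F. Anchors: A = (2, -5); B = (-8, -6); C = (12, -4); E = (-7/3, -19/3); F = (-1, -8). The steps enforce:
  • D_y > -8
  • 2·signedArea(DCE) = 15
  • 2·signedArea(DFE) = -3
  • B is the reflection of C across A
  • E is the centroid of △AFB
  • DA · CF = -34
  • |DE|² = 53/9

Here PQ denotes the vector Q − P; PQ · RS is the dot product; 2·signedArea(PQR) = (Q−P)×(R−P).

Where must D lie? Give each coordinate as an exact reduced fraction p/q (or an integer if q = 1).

D = (0, -7)

1. D_x = 0  [2·signedArea(DCE) = 15 ∩ 2·signedArea(DFE) = -3]
2. D_y = -7  [2·signedArea(DCE) = 15 ∩ 2·signedArea(DFE) = -3]
   → D = (0, -7)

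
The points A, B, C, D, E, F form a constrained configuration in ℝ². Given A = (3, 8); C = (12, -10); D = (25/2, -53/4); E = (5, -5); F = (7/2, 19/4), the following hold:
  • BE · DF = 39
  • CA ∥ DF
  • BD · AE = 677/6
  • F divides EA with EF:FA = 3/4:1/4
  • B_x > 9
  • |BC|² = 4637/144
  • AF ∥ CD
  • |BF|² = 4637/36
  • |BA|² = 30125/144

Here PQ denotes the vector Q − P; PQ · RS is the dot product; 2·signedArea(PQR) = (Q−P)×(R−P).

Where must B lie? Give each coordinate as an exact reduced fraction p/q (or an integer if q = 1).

1. B_x = 55/6  [BD · AE = 677/6 ∩ BE · DF = 39]
2. B_y = -61/12  [BD · AE = 677/6 ∩ BE · DF = 39]
   → B = (55/6, -61/12)

B = (55/6, -61/12)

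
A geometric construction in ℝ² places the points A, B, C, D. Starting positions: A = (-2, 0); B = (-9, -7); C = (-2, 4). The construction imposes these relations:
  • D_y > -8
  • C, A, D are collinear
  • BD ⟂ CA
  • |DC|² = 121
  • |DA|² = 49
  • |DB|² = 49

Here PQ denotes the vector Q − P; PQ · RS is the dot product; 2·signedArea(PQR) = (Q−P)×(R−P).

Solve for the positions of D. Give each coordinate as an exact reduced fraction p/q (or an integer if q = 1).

D = (-2, -7)

1. D_x = -2  [C, A, D are collinear ∩ BD ⟂ CA]
2. D_y = -7  [C, A, D are collinear ∩ BD ⟂ CA]
   → D = (-2, -7)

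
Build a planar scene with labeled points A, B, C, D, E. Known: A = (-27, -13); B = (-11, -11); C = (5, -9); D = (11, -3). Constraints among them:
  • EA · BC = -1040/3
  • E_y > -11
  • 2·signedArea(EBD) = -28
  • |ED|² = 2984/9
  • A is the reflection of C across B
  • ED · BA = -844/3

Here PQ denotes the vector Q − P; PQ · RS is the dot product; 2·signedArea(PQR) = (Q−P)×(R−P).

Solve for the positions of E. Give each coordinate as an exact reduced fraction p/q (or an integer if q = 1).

1. E_x = -17/3  [2·signedArea(EBD) = -28 ∩ ED · BA = -844/3]
2. E_y = -31/3  [2·signedArea(EBD) = -28 ∩ ED · BA = -844/3]
   → E = (-17/3, -31/3)

E = (-17/3, -31/3)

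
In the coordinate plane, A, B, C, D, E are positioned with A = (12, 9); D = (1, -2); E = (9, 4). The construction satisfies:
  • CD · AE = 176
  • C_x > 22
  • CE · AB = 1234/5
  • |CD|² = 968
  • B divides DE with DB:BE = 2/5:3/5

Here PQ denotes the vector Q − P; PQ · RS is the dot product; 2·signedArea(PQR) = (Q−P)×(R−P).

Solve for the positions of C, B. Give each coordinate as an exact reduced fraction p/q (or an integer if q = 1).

1. C_x = 23  [line 3·x + 5·y + -169 = 0 ∩ |CD|² = 968]
2. C_y = 20  [line 3·x + 5·y + -169 = 0 ∩ |CD|² = 968]
   → C = (23, 20)
3. B_x = 21/5  [B divides DE with DB:BE = 2/5:3/5]
4. B_y = 2/5  [B divides DE with DB:BE = 2/5:3/5]
   → B = (21/5, 2/5)

B = (21/5, 2/5)
C = (23, 20)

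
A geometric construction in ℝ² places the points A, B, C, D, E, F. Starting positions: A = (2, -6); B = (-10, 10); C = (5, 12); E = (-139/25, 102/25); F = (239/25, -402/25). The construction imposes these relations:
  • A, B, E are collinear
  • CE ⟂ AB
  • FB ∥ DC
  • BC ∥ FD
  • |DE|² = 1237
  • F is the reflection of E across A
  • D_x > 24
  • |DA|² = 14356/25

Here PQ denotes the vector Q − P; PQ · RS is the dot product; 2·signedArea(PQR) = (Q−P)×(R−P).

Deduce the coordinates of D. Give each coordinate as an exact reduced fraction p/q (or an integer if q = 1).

1. D_x = 614/25  [FB ∥ DC ∩ BC ∥ FD]
2. D_y = -352/25  [FB ∥ DC ∩ BC ∥ FD]
   → D = (614/25, -352/25)

D = (614/25, -352/25)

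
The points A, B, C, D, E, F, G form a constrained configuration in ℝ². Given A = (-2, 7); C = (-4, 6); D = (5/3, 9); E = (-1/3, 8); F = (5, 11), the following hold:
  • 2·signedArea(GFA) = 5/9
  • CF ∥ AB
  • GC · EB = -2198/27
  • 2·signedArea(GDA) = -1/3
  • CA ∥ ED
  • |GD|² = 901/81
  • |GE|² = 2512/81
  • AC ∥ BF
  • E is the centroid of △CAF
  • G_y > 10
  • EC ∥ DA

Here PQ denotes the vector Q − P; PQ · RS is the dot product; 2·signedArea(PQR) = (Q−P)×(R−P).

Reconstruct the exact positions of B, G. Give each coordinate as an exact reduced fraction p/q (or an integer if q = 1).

1. B_x = 7  [AC ∥ BF ∩ CF ∥ AB]
2. B_y = 12  [AC ∥ BF ∩ CF ∥ AB]
   → B = (7, 12)
3. G_x = 41/9  [2·signedArea(GFA) = 5/9 ∩ 2·signedArea(GDA) = -1/3]
4. G_y = 32/3  [2·signedArea(GFA) = 5/9 ∩ 2·signedArea(GDA) = -1/3]
   → G = (41/9, 32/3)

B = (7, 12)
G = (41/9, 32/3)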